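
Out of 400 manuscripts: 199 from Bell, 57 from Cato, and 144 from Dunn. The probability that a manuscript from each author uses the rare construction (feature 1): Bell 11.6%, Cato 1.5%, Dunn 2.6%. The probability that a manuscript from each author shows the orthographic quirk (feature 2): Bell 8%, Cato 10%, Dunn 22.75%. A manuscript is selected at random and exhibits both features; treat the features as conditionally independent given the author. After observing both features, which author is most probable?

Unnormalized posteriors (prior × likelihood):
  Bell: 0.4975 × 0.116 × 0.08 = 0.0046168
  Cato: 0.1425 × 0.015 × 0.1 = 0.00021375
  Dunn: 0.36 × 0.026 × 0.2275 = 0.0021294
Normalizing constant = 0.00695995.
Largest term belongs to Bell, so Bell is most probable.

Bell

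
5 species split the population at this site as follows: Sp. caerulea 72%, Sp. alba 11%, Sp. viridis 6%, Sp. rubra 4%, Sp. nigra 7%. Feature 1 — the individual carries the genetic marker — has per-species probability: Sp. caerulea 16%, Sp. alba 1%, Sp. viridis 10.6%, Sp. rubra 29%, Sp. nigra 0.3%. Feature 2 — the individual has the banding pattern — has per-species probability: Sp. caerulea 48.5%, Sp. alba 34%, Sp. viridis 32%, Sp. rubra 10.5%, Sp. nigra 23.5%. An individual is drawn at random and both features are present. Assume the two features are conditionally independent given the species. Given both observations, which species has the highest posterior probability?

Unnormalized posteriors (prior × likelihood):
  Sp. caerulea: 0.72 × 0.16 × 0.485 = 0.055872
  Sp. alba: 0.11 × 0.01 × 0.34 = 0.000374
  Sp. viridis: 0.06 × 0.106 × 0.32 = 0.0020352
  Sp. rubra: 0.04 × 0.29 × 0.105 = 0.001218
  Sp. nigra: 0.07 × 0.003 × 0.235 = 0.00004935
Normalizing constant = 0.05954855.
Largest term belongs to Sp. caerulea, so Sp. caerulea is most probable.

Sp. caerulea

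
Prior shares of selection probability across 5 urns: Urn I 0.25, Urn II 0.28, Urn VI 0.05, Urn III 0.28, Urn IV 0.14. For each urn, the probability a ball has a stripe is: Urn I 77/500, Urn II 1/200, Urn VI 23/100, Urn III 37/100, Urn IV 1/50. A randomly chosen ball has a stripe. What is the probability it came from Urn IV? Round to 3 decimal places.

Unnormalized posteriors (prior × likelihood):
  Urn I: 0.25 × 0.154 = 0.0385
  Urn II: 0.28 × 0.005 = 0.0014
  Urn VI: 0.05 × 0.23 = 0.0115
  Urn III: 0.28 × 0.37 = 0.1036
  Urn IV: 0.14 × 0.02 = 0.0028
Total = 0.1578.
P(Urn IV | evidence) = 0.0028 / 0.1578 ≈ 0.018.

0.018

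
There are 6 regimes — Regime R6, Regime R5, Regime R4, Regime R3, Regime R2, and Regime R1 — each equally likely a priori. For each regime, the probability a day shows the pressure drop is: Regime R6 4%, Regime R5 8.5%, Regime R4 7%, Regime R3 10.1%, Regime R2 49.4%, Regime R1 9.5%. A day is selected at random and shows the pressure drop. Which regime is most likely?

Since the prior is uniform, the posterior is proportional to the likelihood:
  Regime R6: 0.04
  Regime R5: 0.085
  Regime R4: 0.07
  Regime R3: 0.101
  Regime R2: 0.494
  Regime R1: 0.095
Total = 0.885.
Largest term belongs to Regime R2, so Regime R2 is most probable.

Regime R2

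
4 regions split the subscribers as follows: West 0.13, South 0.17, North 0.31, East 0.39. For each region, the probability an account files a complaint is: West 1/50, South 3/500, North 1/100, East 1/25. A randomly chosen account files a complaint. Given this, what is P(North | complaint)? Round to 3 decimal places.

0.139

Unnormalized posteriors (prior × likelihood):
  West: 0.13 × 0.02 = 0.0026
  South: 0.17 × 0.006 = 0.00102
  North: 0.31 × 0.01 = 0.0031
  East: 0.39 × 0.04 = 0.0156
Sum = 0.02232.
P(North | evidence) = 0.0031 / 0.02232 ≈ 0.139.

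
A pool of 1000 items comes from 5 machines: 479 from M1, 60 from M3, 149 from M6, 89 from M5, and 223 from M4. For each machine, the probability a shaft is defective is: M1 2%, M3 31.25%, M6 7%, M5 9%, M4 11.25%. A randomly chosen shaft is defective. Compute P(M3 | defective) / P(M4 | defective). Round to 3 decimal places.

Prior × likelihood for each hypothesis:
  M1: 0.479 × 0.02 = 0.00958
  M3: 0.06 × 0.3125 = 0.01875
  M6: 0.149 × 0.07 = 0.01043
  M5: 0.089 × 0.09 = 0.00801
  M4: 0.223 × 0.1125 = 0.0250875
Normalizing constant = 0.0718575.
The ratio is 0.01875 / 0.0250875 (the normalizer cancels) = 0.747.

0.747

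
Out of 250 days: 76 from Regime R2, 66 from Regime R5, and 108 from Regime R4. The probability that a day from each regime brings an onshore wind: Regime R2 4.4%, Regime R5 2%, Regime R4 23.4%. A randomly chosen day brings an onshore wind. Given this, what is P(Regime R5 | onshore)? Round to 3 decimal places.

By Bayes' rule, posterior ∝ prior × likelihood:
  Regime R2: 0.304 × 0.044 = 0.013376
  Regime R5: 0.264 × 0.02 = 0.00528
  Regime R4: 0.432 × 0.234 = 0.101088
Sum = 0.119744.
P(Regime R5 | evidence) = 0.00528 / 0.119744 ≈ 0.044.

0.044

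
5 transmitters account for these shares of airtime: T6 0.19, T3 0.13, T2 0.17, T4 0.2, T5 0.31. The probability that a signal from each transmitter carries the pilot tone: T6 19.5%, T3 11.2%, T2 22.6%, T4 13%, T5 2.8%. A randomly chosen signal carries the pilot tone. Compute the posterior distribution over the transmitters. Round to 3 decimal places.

T6 0.297, T3 0.117, T2 0.308, T4 0.208, T5 0.070

Compute prior × likelihood for every hypothesis:
  T6: 0.19 × 0.195 = 0.03705
  T3: 0.13 × 0.112 = 0.01456
  T2: 0.17 × 0.226 = 0.03842
  T4: 0.2 × 0.13 = 0.026
  T5: 0.31 × 0.028 = 0.00868
Sum = 0.12471.
P(T6 | pilot) = 0.03705/0.12471 ≈ 0.297
P(T3 | pilot) = 0.01456/0.12471 ≈ 0.117
P(T2 | pilot) = 0.03842/0.12471 ≈ 0.308
P(T4 | pilot) = 0.026/0.12471 ≈ 0.208
P(T5 | pilot) = 0.00868/0.12471 ≈ 0.070
(Check: 0.297+0.117+0.308+0.208+0.070 = 1.000.)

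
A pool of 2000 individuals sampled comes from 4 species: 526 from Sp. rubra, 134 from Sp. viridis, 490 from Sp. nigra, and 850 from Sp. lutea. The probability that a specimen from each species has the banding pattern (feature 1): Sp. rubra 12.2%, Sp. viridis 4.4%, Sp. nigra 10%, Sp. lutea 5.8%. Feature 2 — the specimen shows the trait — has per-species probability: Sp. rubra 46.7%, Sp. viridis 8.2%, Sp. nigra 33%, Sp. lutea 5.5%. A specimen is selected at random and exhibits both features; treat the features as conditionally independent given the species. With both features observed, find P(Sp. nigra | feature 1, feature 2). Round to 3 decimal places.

0.328

Prior × likelihood for each hypothesis:
  Sp. rubra: 0.263 × 0.122 × 0.467 = 0.014984162
  Sp. viridis: 0.067 × 0.044 × 0.082 = 0.000241736
  Sp. nigra: 0.245 × 0.1 × 0.33 = 0.008085
  Sp. lutea: 0.425 × 0.058 × 0.055 = 0.00135575
Sum = 0.024666648.
P(Sp. nigra | evidence) = 0.008085 / 0.024666648 ≈ 0.328.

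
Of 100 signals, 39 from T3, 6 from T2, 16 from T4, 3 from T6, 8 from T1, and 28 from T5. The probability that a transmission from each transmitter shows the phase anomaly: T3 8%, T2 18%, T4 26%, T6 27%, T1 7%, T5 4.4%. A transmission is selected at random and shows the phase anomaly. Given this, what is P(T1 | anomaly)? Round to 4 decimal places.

0.0511

Prior × likelihood for each hypothesis:
  T3: 0.39 × 0.08 = 0.0312
  T2: 0.06 × 0.18 = 0.0108
  T4: 0.16 × 0.26 = 0.0416
  T6: 0.03 × 0.27 = 0.0081
  T1: 0.08 × 0.07 = 0.0056
  T5: 0.28 × 0.044 = 0.01232
Total = 0.10962.
P(T1 | evidence) = 0.0056 / 0.10962 ≈ 0.0511.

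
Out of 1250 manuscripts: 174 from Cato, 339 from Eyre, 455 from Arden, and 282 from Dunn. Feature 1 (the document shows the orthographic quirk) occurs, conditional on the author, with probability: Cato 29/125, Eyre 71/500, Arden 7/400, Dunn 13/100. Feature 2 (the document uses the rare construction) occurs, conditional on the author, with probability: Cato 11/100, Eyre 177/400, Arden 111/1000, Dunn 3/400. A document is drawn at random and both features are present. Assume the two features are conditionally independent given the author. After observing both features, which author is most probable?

Eyre

Prior × likelihood for each hypothesis:
  Cato: 0.1392 × 0.232 × 0.11 = 0.003552384
  Eyre: 0.2712 × 0.142 × 0.4425 = 0.017040852
  Arden: 0.364 × 0.0175 × 0.111 = 0.00070707
  Dunn: 0.2256 × 0.13 × 0.0075 = 0.00021996
Total = 0.021520266.
Largest term belongs to Eyre, so Eyre is most probable.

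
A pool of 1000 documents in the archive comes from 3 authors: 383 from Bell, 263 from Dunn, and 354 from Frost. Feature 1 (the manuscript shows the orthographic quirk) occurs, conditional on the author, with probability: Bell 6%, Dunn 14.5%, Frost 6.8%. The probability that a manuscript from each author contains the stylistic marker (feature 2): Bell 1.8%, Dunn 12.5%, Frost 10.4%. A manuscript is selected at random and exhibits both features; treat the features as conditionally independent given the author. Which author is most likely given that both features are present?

Unnormalized posteriors (prior × likelihood):
  Bell: 0.383 × 0.06 × 0.018 = 0.00041364
  Dunn: 0.263 × 0.145 × 0.125 = 0.004766875
  Frost: 0.354 × 0.068 × 0.104 = 0.002503488
Normalizing constant = 0.007684003.
Largest term belongs to Dunn, so Dunn is most probable.

Dunn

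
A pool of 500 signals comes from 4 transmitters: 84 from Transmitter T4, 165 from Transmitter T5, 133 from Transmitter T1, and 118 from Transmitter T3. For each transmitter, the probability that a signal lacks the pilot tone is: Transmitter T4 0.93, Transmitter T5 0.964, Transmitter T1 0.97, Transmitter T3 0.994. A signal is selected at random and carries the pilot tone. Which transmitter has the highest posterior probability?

Transmitter T5

Taking complements, P(pilot | each) = Transmitter T4 0.07, Transmitter T5 0.036, Transmitter T1 0.03, Transmitter T3 0.006.
By Bayes' rule, posterior ∝ prior × likelihood:
  Transmitter T4: 0.168 × 0.07 = 0.01176
  Transmitter T5: 0.33 × 0.036 = 0.01188
  Transmitter T1: 0.266 × 0.03 = 0.00798
  Transmitter T3: 0.236 × 0.006 = 0.001416
Sum = 0.033036.
Largest term belongs to Transmitter T5, so Transmitter T5 is most probable.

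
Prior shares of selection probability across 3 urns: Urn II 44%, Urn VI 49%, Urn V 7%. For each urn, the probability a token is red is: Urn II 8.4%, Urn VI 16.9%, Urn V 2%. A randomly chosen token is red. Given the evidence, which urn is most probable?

Unnormalized posteriors (prior × likelihood):
  Urn II: 0.44 × 0.084 = 0.03696
  Urn VI: 0.49 × 0.169 = 0.08281
  Urn V: 0.07 × 0.02 = 0.0014
Normalizing constant = 0.12117.
Largest term belongs to Urn VI, so Urn VI is most probable.

Urn VI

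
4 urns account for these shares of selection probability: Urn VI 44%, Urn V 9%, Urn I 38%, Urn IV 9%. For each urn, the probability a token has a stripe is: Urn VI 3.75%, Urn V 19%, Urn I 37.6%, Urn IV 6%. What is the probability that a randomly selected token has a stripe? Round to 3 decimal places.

0.182

Compute prior × likelihood for every hypothesis:
  Urn VI: 0.44 × 0.0375 = 0.0165
  Urn V: 0.09 × 0.19 = 0.0171
  Urn I: 0.38 × 0.376 = 0.14288
  Urn IV: 0.09 × 0.06 = 0.0054
P(striped) = 0.0165 + 0.0171 + 0.14288 + 0.0054 = 0.18188 → 0.182.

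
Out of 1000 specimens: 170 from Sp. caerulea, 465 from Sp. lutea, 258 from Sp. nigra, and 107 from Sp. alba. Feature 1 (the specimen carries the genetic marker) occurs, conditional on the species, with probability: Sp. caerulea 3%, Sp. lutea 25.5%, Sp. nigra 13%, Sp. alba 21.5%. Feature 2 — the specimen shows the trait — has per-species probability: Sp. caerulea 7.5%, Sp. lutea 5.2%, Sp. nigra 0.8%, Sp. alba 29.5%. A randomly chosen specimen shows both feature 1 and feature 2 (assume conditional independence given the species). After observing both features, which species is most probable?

Sp. alba

Unnormalized posteriors (prior × likelihood):
  Sp. caerulea: 0.17 × 0.03 × 0.075 = 0.0003825
  Sp. lutea: 0.465 × 0.255 × 0.052 = 0.0061659
  Sp. nigra: 0.258 × 0.13 × 0.008 = 0.00026832
  Sp. alba: 0.107 × 0.215 × 0.295 = 0.006786475
Normalizing constant = 0.013603195.
Largest term belongs to Sp. alba, so Sp. alba is most probable.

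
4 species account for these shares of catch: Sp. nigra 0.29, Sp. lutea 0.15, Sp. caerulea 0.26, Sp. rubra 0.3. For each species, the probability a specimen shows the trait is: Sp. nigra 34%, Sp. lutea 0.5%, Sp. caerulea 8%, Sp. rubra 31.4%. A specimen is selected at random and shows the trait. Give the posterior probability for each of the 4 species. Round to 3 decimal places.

Prior × likelihood for each hypothesis:
  Sp. nigra: 0.29 × 0.34 = 0.0986
  Sp. lutea: 0.15 × 0.005 = 0.00075
  Sp. caerulea: 0.26 × 0.08 = 0.0208
  Sp. rubra: 0.3 × 0.314 = 0.0942
Total = 0.21435.
P(Sp. nigra | trait) = 0.0986/0.21435 ≈ 0.460
P(Sp. lutea | trait) = 0.00075/0.21435 ≈ 0.003
P(Sp. caerulea | trait) = 0.0208/0.21435 ≈ 0.097
P(Sp. rubra | trait) = 0.0942/0.21435 ≈ 0.439
(Check: 0.460+0.003+0.097+0.439 = 0.999.)

Sp. nigra 0.460, Sp. lutea 0.003, Sp. caerulea 0.097, Sp. rubra 0.439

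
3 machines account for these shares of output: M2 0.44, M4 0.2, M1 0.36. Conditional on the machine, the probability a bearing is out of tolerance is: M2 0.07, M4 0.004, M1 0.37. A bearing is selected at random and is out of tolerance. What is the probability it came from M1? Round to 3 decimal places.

Unnormalized posteriors (prior × likelihood):
  M2: 0.44 × 0.07 = 0.0308
  M4: 0.2 × 0.004 = 0.0008
  M1: 0.36 × 0.37 = 0.1332
Total = 0.1648.
P(M1 | evidence) = 0.1332 / 0.1648 ≈ 0.808.

0.808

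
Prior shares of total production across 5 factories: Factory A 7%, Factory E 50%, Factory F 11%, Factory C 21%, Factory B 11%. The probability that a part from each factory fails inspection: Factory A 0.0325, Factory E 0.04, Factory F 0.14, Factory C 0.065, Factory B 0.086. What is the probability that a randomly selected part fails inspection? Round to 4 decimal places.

By Bayes' rule, posterior ∝ prior × likelihood:
  Factory A: 0.07 × 0.0325 = 0.002275
  Factory E: 0.5 × 0.04 = 0.02
  Factory F: 0.11 × 0.14 = 0.0154
  Factory C: 0.21 × 0.065 = 0.01365
  Factory B: 0.11 × 0.086 = 0.00946
P(nonconforming) = 0.002275 + 0.02 + 0.0154 + 0.01365 + 0.00946 = 0.060785 → 0.0608.

0.0608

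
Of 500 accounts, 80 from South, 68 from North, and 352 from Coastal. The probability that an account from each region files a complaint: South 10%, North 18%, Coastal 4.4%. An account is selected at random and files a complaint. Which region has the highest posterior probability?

Coastal

By Bayes' rule, posterior ∝ prior × likelihood:
  South: 0.16 × 0.1 = 0.016
  North: 0.136 × 0.18 = 0.02448
  Coastal: 0.704 × 0.044 = 0.030976
Normalizing constant = 0.071456.
Largest term belongs to Coastal, so Coastal is most probable.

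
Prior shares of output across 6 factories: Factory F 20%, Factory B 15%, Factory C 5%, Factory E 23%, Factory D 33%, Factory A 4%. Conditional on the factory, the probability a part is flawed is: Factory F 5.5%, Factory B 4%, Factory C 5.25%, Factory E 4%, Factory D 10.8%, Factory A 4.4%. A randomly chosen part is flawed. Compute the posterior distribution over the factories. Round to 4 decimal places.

Factory F 0.1661, Factory B 0.0906, Factory C 0.0396, Factory E 0.1389, Factory D 0.5382, Factory A 0.0266

Prior × likelihood for each hypothesis:
  Factory F: 0.2 × 0.055 = 0.011
  Factory B: 0.15 × 0.04 = 0.006
  Factory C: 0.05 × 0.0525 = 0.002625
  Factory E: 0.23 × 0.04 = 0.0092
  Factory D: 0.33 × 0.108 = 0.03564
  Factory A: 0.04 × 0.044 = 0.00176
Total = 0.066225.
P(Factory F | flawed) = 0.011/0.066225 ≈ 0.1661
P(Factory B | flawed) = 0.006/0.066225 ≈ 0.0906
P(Factory C | flawed) = 0.002625/0.066225 ≈ 0.0396
P(Factory E | flawed) = 0.0092/0.066225 ≈ 0.1389
P(Factory D | flawed) = 0.03564/0.066225 ≈ 0.5382
P(Factory A | flawed) = 0.00176/0.066225 ≈ 0.0266
(Check: 0.1661+0.0906+0.0396+0.1389+0.5382+0.0266 = 1.0000.)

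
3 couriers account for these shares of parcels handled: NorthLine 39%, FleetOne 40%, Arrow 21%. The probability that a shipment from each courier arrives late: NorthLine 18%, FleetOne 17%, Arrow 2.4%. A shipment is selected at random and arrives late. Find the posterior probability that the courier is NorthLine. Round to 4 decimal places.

0.4901

Prior × likelihood for each hypothesis:
  NorthLine: 0.39 × 0.18 = 0.0702
  FleetOne: 0.4 × 0.17 = 0.068
  Arrow: 0.21 × 0.024 = 0.00504
Normalizing constant = 0.14324.
P(NorthLine | evidence) = 0.0702 / 0.14324 ≈ 0.4901.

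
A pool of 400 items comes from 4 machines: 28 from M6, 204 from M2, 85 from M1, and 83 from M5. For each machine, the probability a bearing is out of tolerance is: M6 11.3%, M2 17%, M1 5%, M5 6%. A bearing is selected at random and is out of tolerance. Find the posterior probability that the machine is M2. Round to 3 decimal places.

Unnormalized posteriors (prior × likelihood):
  M6: 0.07 × 0.113 = 0.00791
  M2: 0.51 × 0.17 = 0.0867
  M1: 0.2125 × 0.05 = 0.010625
  M5: 0.2075 × 0.06 = 0.01245
Total = 0.117685.
P(M2 | evidence) = 0.0867 / 0.117685 ≈ 0.737.

0.737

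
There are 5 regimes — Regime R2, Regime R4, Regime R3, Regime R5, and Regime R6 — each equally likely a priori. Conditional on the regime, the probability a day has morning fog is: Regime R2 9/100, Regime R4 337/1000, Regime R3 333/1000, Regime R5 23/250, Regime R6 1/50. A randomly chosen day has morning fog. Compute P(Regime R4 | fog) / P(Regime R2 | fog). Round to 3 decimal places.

3.744

Since the prior is uniform, the posterior is proportional to the likelihood:
  Regime R2: 0.09
  Regime R4: 0.337
  Regime R3: 0.333
  Regime R5: 0.092
  Regime R6: 0.02
Sum = 0.872.
The ratio is 0.337 / 0.09 (the normalizer cancels) = 3.744.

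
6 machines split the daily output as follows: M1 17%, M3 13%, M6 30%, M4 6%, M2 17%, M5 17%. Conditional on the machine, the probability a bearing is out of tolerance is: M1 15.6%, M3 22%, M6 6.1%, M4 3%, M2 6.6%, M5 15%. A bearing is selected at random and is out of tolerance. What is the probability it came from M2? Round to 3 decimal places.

0.100

Unnormalized posteriors (prior × likelihood):
  M1: 0.17 × 0.156 = 0.02652
  M3: 0.13 × 0.22 = 0.0286
  M6: 0.3 × 0.061 = 0.0183
  M4: 0.06 × 0.03 = 0.0018
  M2: 0.17 × 0.066 = 0.01122
  M5: 0.17 × 0.15 = 0.0255
Total = 0.11194.
P(M2 | evidence) = 0.01122 / 0.11194 ≈ 0.100.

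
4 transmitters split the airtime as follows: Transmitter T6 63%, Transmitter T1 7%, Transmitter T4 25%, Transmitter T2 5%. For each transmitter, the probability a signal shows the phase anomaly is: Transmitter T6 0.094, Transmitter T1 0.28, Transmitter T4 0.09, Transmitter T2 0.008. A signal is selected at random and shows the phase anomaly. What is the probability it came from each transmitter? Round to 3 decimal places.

Unnormalized posteriors (prior × likelihood):
  Transmitter T6: 0.63 × 0.094 = 0.05922
  Transmitter T1: 0.07 × 0.28 = 0.0196
  Transmitter T4: 0.25 × 0.09 = 0.0225
  Transmitter T2: 0.05 × 0.008 = 0.0004
Total = 0.10172.
P(Transmitter T6 | anomaly) = 0.05922/0.10172 ≈ 0.582
P(Transmitter T1 | anomaly) = 0.0196/0.10172 ≈ 0.193
P(Transmitter T4 | anomaly) = 0.0225/0.10172 ≈ 0.221
P(Transmitter T2 | anomaly) = 0.0004/0.10172 ≈ 0.004

Transmitter T6 0.582, Transmitter T1 0.193, Transmitter T4 0.221, Transmitter T2 0.004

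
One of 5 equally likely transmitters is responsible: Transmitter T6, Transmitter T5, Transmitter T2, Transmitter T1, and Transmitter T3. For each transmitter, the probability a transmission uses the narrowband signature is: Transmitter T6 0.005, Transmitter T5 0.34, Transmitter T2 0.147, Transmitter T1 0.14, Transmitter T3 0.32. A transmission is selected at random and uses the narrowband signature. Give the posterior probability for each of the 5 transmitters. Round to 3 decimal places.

With a uniform prior (1/5 each), posterior ∝ likelihood:
  Transmitter T6: 0.005
  Transmitter T5: 0.34
  Transmitter T2: 0.147
  Transmitter T1: 0.14
  Transmitter T3: 0.32
Total = 0.952.
P(Transmitter T6 | narrowband) = 0.005/0.952 ≈ 0.005
P(Transmitter T5 | narrowband) = 0.34/0.952 ≈ 0.357
P(Transmitter T2 | narrowband) = 0.147/0.952 ≈ 0.154
P(Transmitter T1 | narrowband) = 0.14/0.952 ≈ 0.147
P(Transmitter T3 | narrowband) = 0.32/0.952 ≈ 0.336

Transmitter T6 0.005, Transmitter T5 0.357, Transmitter T2 0.154, Transmitter T1 0.147, Transmitter T3 0.336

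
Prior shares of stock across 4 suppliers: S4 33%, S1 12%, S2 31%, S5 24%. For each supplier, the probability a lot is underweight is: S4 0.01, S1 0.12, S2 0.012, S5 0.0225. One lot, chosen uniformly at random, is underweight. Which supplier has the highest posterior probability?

By Bayes' rule, posterior ∝ prior × likelihood:
  S4: 0.33 × 0.01 = 0.0033
  S1: 0.12 × 0.12 = 0.0144
  S2: 0.31 × 0.012 = 0.00372
  S5: 0.24 × 0.0225 = 0.0054
Sum = 0.02682.
Largest term belongs to S1, so S1 is most probable.

S1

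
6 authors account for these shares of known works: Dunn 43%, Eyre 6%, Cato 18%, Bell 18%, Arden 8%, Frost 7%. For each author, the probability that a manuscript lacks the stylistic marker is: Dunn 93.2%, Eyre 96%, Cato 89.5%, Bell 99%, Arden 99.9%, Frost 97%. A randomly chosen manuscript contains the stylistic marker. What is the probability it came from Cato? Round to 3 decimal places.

0.347

Taking complements, P(marker | each) = Dunn 0.068, Eyre 0.04, Cato 0.105, Bell 0.01, Arden 0.001, Frost 0.03.
Unnormalized posteriors (prior × likelihood):
  Dunn: 0.43 × 0.068 = 0.02924
  Eyre: 0.06 × 0.04 = 0.0024
  Cato: 0.18 × 0.105 = 0.0189
  Bell: 0.18 × 0.01 = 0.0018
  Arden: 0.08 × 0.001 = 0.00008
  Frost: 0.07 × 0.03 = 0.0021
Normalizing constant = 0.05452.
P(Cato | evidence) = 0.0189 / 0.05452 ≈ 0.347.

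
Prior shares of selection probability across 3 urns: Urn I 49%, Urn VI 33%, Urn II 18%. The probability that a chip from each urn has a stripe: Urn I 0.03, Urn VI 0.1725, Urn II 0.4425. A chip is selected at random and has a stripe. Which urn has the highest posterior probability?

Urn II

Unnormalized posteriors (prior × likelihood):
  Urn I: 0.49 × 0.03 = 0.0147
  Urn VI: 0.33 × 0.1725 = 0.056925
  Urn II: 0.18 × 0.4425 = 0.07965
Total = 0.151275.
Largest term belongs to Urn II, so Urn II is most probable.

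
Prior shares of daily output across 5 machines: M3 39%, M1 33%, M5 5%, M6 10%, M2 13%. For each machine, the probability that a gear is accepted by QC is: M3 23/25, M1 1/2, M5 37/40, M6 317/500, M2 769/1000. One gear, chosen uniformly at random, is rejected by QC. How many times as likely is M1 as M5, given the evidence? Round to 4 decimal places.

44.0000

Taking complements, P(rejected | each) = M3 0.08, M1 0.5, M5 0.075, M6 0.366, M2 0.231.
Compute prior × likelihood for every hypothesis:
  M3: 0.39 × 0.08 = 0.0312
  M1: 0.33 × 0.5 = 0.165
  M5: 0.05 × 0.075 = 0.00375
  M6: 0.1 × 0.366 = 0.0366
  M2: 0.13 × 0.231 = 0.03003
Normalizing constant = 0.26658.
The ratio is 0.165 / 0.00375 (the normalizer cancels) = 44.0000.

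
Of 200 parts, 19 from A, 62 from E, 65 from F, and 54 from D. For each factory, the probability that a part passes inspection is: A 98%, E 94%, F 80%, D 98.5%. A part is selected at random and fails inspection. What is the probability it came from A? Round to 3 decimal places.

Taking complements, P(nonconforming | each) = A 0.02, E 0.06, F 0.2, D 0.015.
Unnormalized posteriors (prior × likelihood):
  A: 0.095 × 0.02 = 0.0019
  E: 0.31 × 0.06 = 0.0186
  F: 0.325 × 0.2 = 0.065
  D: 0.27 × 0.015 = 0.00405
Total = 0.08955.
P(A | evidence) = 0.0019 / 0.08955 ≈ 0.021.

0.021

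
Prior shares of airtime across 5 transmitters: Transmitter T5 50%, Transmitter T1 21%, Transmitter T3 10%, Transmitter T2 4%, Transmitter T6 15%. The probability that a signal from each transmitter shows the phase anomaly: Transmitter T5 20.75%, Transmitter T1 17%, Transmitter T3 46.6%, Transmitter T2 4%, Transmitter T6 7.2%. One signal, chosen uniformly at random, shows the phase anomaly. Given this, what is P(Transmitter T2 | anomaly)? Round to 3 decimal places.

Unnormalized posteriors (prior × likelihood):
  Transmitter T5: 0.5 × 0.2075 = 0.10375
  Transmitter T1: 0.21 × 0.17 = 0.0357
  Transmitter T3: 0.1 × 0.466 = 0.0466
  Transmitter T2: 0.04 × 0.04 = 0.0016
  Transmitter T6: 0.15 × 0.072 = 0.0108
Total = 0.19845.
P(Transmitter T2 | evidence) = 0.0016 / 0.19845 ≈ 0.008.

0.008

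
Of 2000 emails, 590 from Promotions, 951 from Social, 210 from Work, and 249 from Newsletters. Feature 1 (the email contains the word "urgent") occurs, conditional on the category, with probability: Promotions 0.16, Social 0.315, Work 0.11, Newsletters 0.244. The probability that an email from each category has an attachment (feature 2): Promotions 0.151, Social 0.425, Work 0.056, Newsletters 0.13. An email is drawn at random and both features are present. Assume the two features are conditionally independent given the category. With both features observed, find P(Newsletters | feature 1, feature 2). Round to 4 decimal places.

Unnormalized posteriors (prior × likelihood):
  Promotions: 0.295 × 0.16 × 0.151 = 0.0071272
  Social: 0.4755 × 0.315 × 0.425 = 0.0636575625
  Work: 0.105 × 0.11 × 0.056 = 0.0006468
  Newsletters: 0.1245 × 0.244 × 0.13 = 0.00394914
Sum = 0.0753807025.
P(Newsletters | evidence) = 0.00394914 / 0.0753807025 ≈ 0.0524.

0.0524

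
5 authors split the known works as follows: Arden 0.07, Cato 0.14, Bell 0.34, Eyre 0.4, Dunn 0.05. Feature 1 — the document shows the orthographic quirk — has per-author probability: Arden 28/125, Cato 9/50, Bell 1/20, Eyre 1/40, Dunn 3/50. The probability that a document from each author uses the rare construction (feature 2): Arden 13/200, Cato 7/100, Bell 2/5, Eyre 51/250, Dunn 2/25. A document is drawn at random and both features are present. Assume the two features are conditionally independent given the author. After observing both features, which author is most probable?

Bell

Prior × likelihood for each hypothesis:
  Arden: 0.07 × 0.224 × 0.065 = 0.0010192
  Cato: 0.14 × 0.18 × 0.07 = 0.001764
  Bell: 0.34 × 0.05 × 0.4 = 0.0068
  Eyre: 0.4 × 0.025 × 0.204 = 0.00204
  Dunn: 0.05 × 0.06 × 0.08 = 0.00024
Sum = 0.0118632.
Largest term belongs to Bell, so Bell is most probable.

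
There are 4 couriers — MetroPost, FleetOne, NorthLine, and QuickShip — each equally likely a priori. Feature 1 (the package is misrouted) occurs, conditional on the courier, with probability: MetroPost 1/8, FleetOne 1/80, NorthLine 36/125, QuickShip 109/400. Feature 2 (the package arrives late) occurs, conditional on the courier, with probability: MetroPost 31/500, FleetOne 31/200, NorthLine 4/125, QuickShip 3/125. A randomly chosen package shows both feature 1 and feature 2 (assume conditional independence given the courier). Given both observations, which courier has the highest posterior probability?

With a uniform prior (1/4 each), posterior ∝ likelihood:
  MetroPost: 0.125 × 0.062 = 0.00775
  FleetOne: 0.0125 × 0.155 = 0.0019375
  NorthLine: 0.288 × 0.032 = 0.009216
  QuickShip: 0.2725 × 0.024 = 0.00654
Sum = 0.0254435.
Largest term belongs to NorthLine, so NorthLine is most probable.

NorthLine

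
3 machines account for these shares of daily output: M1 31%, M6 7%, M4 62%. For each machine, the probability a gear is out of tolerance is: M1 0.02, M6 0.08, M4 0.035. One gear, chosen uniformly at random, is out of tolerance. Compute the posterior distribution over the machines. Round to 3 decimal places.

M1 0.185, M6 0.167, M4 0.648

Compute prior × likelihood for every hypothesis:
  M1: 0.31 × 0.02 = 0.0062
  M6: 0.07 × 0.08 = 0.0056
  M4: 0.62 × 0.035 = 0.0217
Sum = 0.0335.
P(M1 | oversize) = 0.0062/0.0335 ≈ 0.185
P(M6 | oversize) = 0.0056/0.0335 ≈ 0.167
P(M4 | oversize) = 0.0217/0.0335 ≈ 0.648
(Check: 0.185+0.167+0.648 = 1.000.)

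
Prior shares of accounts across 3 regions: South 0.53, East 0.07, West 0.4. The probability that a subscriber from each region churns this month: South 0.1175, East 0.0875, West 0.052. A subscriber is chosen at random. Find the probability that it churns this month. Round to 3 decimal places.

By Bayes' rule, posterior ∝ prior × likelihood:
  South: 0.53 × 0.1175 = 0.062275
  East: 0.07 × 0.0875 = 0.006125
  West: 0.4 × 0.052 = 0.0208
P(churn) = 0.062275 + 0.006125 + 0.0208 = 0.0892 → 0.089.

0.089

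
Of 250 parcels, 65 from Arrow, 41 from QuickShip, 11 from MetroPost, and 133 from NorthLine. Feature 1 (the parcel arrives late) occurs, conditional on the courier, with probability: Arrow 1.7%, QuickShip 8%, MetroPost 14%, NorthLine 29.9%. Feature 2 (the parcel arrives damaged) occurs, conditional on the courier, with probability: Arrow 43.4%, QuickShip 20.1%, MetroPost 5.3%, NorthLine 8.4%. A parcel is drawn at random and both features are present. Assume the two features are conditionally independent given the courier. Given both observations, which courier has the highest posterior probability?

Unnormalized posteriors (prior × likelihood):
  Arrow: 0.26 × 0.017 × 0.434 = 0.00191828
  QuickShip: 0.164 × 0.08 × 0.201 = 0.00263712
  MetroPost: 0.044 × 0.14 × 0.053 = 0.00032648
  NorthLine: 0.532 × 0.299 × 0.084 = 0.013361712
Sum = 0.018243592.
Largest term belongs to NorthLine, so NorthLine is most probable.

NorthLine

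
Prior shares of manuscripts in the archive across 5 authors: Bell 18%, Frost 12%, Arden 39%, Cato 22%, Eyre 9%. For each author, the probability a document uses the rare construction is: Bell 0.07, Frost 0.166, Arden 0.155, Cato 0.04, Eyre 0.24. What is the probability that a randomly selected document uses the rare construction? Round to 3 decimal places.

Unnormalized posteriors (prior × likelihood):
  Bell: 0.18 × 0.07 = 0.0126
  Frost: 0.12 × 0.166 = 0.01992
  Arden: 0.39 × 0.155 = 0.06045
  Cato: 0.22 × 0.04 = 0.0088
  Eyre: 0.09 × 0.24 = 0.0216
P(rare-form) = 0.0126 + 0.01992 + 0.06045 + 0.0088 + 0.0216 = 0.12337 → 0.123.

0.123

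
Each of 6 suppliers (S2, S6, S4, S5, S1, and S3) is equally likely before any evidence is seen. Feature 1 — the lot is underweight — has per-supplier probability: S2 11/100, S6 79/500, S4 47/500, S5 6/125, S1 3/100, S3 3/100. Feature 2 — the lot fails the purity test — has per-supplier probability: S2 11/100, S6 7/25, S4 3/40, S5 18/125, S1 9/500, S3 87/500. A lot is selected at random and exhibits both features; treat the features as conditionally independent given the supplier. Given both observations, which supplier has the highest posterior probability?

S6

With a uniform prior (1/6 each), posterior ∝ likelihood:
  S2: 0.11 × 0.11 = 0.0121
  S6: 0.158 × 0.28 = 0.04424
  S4: 0.094 × 0.075 = 0.00705
  S5: 0.048 × 0.144 = 0.006912
  S1: 0.03 × 0.018 = 0.00054
  S3: 0.03 × 0.174 = 0.00522
Sum = 0.076062.
Largest term belongs to S6, so S6 is most probable.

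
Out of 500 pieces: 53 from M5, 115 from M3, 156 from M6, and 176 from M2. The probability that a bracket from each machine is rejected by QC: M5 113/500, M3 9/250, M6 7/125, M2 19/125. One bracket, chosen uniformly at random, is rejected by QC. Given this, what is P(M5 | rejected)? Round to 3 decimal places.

0.232

Unnormalized posteriors (prior × likelihood):
  M5: 0.106 × 0.226 = 0.023956
  M3: 0.23 × 0.036 = 0.00828
  M6: 0.312 × 0.056 = 0.017472
  M2: 0.352 × 0.152 = 0.053504
Normalizing constant = 0.103212.
P(M5 | evidence) = 0.023956 / 0.103212 ≈ 0.232.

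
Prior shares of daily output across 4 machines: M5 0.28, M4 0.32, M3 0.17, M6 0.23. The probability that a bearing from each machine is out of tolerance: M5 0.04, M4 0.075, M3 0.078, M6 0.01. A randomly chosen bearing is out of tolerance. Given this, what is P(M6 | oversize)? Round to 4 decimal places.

Unnormalized posteriors (prior × likelihood):
  M5: 0.28 × 0.04 = 0.0112
  M4: 0.32 × 0.075 = 0.024
  M3: 0.17 × 0.078 = 0.01326
  M6: 0.23 × 0.01 = 0.0023
Sum = 0.05076.
P(M6 | evidence) = 0.0023 / 0.05076 ≈ 0.0453.

0.0453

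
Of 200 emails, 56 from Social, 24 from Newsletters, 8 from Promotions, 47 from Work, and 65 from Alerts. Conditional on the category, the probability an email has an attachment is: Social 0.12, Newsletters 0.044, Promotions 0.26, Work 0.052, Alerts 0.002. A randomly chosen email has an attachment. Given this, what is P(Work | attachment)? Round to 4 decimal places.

Prior × likelihood for each hypothesis:
  Social: 0.28 × 0.12 = 0.0336
  Newsletters: 0.12 × 0.044 = 0.00528
  Promotions: 0.04 × 0.26 = 0.0104
  Work: 0.235 × 0.052 = 0.01222
  Alerts: 0.325 × 0.002 = 0.00065
Sum = 0.06215.
P(Work | evidence) = 0.01222 / 0.06215 ≈ 0.1966.

0.1966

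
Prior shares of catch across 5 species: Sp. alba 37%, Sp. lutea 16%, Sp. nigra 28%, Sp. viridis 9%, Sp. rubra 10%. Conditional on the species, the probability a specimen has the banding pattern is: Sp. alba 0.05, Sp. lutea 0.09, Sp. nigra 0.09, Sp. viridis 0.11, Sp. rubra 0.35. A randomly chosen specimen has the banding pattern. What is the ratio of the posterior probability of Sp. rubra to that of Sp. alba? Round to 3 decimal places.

1.892

Unnormalized posteriors (prior × likelihood):
  Sp. alba: 0.37 × 0.05 = 0.0185
  Sp. lutea: 0.16 × 0.09 = 0.0144
  Sp. nigra: 0.28 × 0.09 = 0.0252
  Sp. viridis: 0.09 × 0.11 = 0.0099
  Sp. rubra: 0.1 × 0.35 = 0.035
Normalizing constant = 0.103.
The ratio is 0.035 / 0.0185 (the normalizer cancels) = 1.892.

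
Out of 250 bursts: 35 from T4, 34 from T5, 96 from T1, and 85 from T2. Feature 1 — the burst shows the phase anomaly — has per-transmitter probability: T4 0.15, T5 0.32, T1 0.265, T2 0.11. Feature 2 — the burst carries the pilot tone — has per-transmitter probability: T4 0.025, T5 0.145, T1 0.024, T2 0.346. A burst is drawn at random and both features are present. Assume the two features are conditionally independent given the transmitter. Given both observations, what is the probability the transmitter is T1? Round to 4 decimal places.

0.1099

Compute prior × likelihood for every hypothesis:
  T4: 0.14 × 0.15 × 0.025 = 0.000525
  T5: 0.136 × 0.32 × 0.145 = 0.0063104
  T1: 0.384 × 0.265 × 0.024 = 0.00244224
  T2: 0.34 × 0.11 × 0.346 = 0.0129404
Normalizing constant = 0.02221804.
P(T1 | evidence) = 0.00244224 / 0.02221804 ≈ 0.1099.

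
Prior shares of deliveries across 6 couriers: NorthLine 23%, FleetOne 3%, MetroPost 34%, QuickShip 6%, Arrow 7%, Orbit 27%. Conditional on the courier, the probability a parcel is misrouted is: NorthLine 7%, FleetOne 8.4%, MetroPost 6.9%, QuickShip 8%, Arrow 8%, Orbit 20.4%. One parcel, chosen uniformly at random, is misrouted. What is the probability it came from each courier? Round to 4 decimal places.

NorthLine 0.1497, FleetOne 0.0234, MetroPost 0.2181, QuickShip 0.0446, Arrow 0.0521, Orbit 0.5121

By Bayes' rule, posterior ∝ prior × likelihood:
  NorthLine: 0.23 × 0.07 = 0.0161
  FleetOne: 0.03 × 0.084 = 0.00252
  MetroPost: 0.34 × 0.069 = 0.02346
  QuickShip: 0.06 × 0.08 = 0.0048
  Arrow: 0.07 × 0.08 = 0.0056
  Orbit: 0.27 × 0.204 = 0.05508
Normalizing constant = 0.10756.
P(NorthLine | misrouted) = 0.0161/0.10756 ≈ 0.1497
P(FleetOne | misrouted) = 0.00252/0.10756 ≈ 0.0234
P(MetroPost | misrouted) = 0.02346/0.10756 ≈ 0.2181
P(QuickShip | misrouted) = 0.0048/0.10756 ≈ 0.0446
P(Arrow | misrouted) = 0.0056/0.10756 ≈ 0.0521
P(Orbit | misrouted) = 0.05508/0.10756 ≈ 0.5121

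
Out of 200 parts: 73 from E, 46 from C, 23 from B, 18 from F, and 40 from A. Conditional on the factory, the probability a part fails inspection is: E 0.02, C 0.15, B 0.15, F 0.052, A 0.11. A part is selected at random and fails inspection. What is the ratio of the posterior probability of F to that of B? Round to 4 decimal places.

0.2713

By Bayes' rule, posterior ∝ prior × likelihood:
  E: 0.365 × 0.02 = 0.0073
  C: 0.23 × 0.15 = 0.0345
  B: 0.115 × 0.15 = 0.01725
  F: 0.09 × 0.052 = 0.00468
  A: 0.2 × 0.11 = 0.022
Normalizing constant = 0.08573.
The ratio is 0.00468 / 0.01725 (the normalizer cancels) = 0.2713.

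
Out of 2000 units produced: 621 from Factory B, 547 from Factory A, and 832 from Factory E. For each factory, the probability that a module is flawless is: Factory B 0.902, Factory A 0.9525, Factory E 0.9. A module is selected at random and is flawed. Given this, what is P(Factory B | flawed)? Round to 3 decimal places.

Taking complements, P(flawed | each) = Factory B 0.098, Factory A 0.0475, Factory E 0.1.
Unnormalized posteriors (prior × likelihood):
  Factory B: 0.3105 × 0.098 = 0.030429
  Factory A: 0.2735 × 0.0475 = 0.01299125
  Factory E: 0.416 × 0.1 = 0.0416
Normalizing constant = 0.08502025.
P(Factory B | evidence) = 0.030429 / 0.08502025 ≈ 0.358.

0.358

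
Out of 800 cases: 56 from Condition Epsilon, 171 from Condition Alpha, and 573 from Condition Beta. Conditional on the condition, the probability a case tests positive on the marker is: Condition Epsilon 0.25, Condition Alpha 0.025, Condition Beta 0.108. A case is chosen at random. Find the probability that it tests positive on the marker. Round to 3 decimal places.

0.100

Compute prior × likelihood for every hypothesis:
  Condition Epsilon: 0.07 × 0.25 = 0.0175
  Condition Alpha: 0.21375 × 0.025 = 0.00534375
  Condition Beta: 0.71625 × 0.108 = 0.077355
P(marker-positive) = 0.0175 + 0.00534375 + 0.077355 = 0.10019875 → 0.100.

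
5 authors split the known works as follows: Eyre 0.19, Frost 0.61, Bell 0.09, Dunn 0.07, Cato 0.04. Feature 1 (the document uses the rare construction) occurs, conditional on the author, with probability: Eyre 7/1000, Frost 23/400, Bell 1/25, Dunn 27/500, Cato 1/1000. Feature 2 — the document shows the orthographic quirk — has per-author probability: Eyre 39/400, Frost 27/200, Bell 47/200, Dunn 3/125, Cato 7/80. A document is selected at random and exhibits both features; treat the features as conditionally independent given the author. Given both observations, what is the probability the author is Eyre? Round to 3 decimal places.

Compute prior × likelihood for every hypothesis:
  Eyre: 0.19 × 0.007 × 0.0975 = 0.000129675
  Frost: 0.61 × 0.0575 × 0.135 = 0.004735125
  Bell: 0.09 × 0.04 × 0.235 = 0.000846
  Dunn: 0.07 × 0.054 × 0.024 = 0.00009072
  Cato: 0.04 × 0.001 × 0.0875 = 0.0000035
Total = 0.00580502.
P(Eyre | evidence) = 0.000129675 / 0.00580502 ≈ 0.022.

0.022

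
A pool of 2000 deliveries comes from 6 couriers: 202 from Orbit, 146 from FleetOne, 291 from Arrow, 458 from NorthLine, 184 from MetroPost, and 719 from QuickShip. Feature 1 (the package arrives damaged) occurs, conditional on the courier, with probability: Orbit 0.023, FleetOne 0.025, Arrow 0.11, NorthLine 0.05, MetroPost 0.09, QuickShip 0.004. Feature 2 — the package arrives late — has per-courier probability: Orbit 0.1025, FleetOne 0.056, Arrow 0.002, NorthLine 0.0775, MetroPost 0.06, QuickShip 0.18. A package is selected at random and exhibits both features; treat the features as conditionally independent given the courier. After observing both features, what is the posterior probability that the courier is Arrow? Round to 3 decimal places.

0.016

By Bayes' rule, posterior ∝ prior × likelihood:
  Orbit: 0.101 × 0.023 × 0.1025 = 0.0002381075
  FleetOne: 0.073 × 0.025 × 0.056 = 0.0001022
  Arrow: 0.1455 × 0.11 × 0.002 = 0.00003201
  NorthLine: 0.229 × 0.05 × 0.0775 = 0.000887375
  MetroPost: 0.092 × 0.09 × 0.06 = 0.0004968
  QuickShip: 0.3595 × 0.004 × 0.18 = 0.00025884
Total = 0.0020153325.
P(Arrow | evidence) = 0.00003201 / 0.0020153325 ≈ 0.016.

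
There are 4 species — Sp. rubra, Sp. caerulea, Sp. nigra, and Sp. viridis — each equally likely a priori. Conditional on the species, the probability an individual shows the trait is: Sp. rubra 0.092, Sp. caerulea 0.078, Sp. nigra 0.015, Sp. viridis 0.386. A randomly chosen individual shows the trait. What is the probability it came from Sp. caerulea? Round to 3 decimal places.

With a uniform prior (1/4 each), posterior ∝ likelihood:
  Sp. rubra: 0.092
  Sp. caerulea: 0.078
  Sp. nigra: 0.015
  Sp. viridis: 0.386
Total = 0.571.
P(Sp. caerulea | evidence) = 0.078 / 0.571 ≈ 0.137.

0.137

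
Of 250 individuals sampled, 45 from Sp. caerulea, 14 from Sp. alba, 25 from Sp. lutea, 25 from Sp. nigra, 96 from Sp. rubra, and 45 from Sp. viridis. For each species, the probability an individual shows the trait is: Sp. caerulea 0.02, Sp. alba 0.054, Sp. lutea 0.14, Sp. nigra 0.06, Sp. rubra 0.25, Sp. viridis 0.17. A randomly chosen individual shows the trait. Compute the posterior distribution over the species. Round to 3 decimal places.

Sp. caerulea 0.023, Sp. alba 0.020, Sp. lutea 0.091, Sp. nigra 0.039, Sp. rubra 0.627, Sp. viridis 0.200

Unnormalized posteriors (prior × likelihood):
  Sp. caerulea: 0.18 × 0.02 = 0.0036
  Sp. alba: 0.056 × 0.054 = 0.003024
  Sp. lutea: 0.1 × 0.14 = 0.014
  Sp. nigra: 0.1 × 0.06 = 0.006
  Sp. rubra: 0.384 × 0.25 = 0.096
  Sp. viridis: 0.18 × 0.17 = 0.0306
Sum = 0.153224.
P(Sp. caerulea | trait) = 0.0036/0.153224 ≈ 0.023
P(Sp. alba | trait) = 0.003024/0.153224 ≈ 0.020
P(Sp. lutea | trait) = 0.014/0.153224 ≈ 0.091
P(Sp. nigra | trait) = 0.006/0.153224 ≈ 0.039
P(Sp. rubra | trait) = 0.096/0.153224 ≈ 0.627
P(Sp. viridis | trait) = 0.0306/0.153224 ≈ 0.200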